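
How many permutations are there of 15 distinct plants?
15! = 1307674368000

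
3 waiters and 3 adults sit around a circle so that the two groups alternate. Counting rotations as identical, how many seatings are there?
Fix one of the waiters: (3-1)! ways for the remaining waiters, × 3! ways for the adults = 2 × 6 = 12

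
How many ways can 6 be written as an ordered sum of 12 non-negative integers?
C(6+12-1, 12-1) = C(17, 11) = 12376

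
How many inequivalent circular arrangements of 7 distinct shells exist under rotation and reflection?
(7-1)!/2 = 720/2 = 360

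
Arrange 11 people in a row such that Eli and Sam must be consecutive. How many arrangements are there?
Treat the 2 as one block: (11-2+1)! × 2! = 3628800 × 2 = 7257600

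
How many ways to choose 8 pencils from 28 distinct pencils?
C(28,8) = 28!/(8!×20!) = 3108105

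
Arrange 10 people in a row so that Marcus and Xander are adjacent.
Treat as block: (10-1)! × 2! = 362880 × 2 = 725760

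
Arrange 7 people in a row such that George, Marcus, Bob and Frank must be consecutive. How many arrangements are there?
Treat the 4 as one block: (7-4+1)! × 4! = 24 × 24 = 576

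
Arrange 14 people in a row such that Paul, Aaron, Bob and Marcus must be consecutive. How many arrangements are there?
Treat the 4 as one block: (14-4+1)! × 4! = 39916800 × 24 = 958003200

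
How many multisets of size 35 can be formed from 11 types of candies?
C(35+11-1, 11-1) = C(45, 10) = 3190187286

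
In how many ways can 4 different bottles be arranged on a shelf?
4! = 24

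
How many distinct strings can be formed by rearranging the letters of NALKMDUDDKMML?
13! / (1! × 3! × 1! × 2! × 3! × 2! × 1!) = 43243200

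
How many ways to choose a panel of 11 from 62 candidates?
C(62,11) = 62!/(11!×51!) = 508271323092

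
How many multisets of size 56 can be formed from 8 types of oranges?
C(56+8-1, 8-1) = C(63, 7) = 553270671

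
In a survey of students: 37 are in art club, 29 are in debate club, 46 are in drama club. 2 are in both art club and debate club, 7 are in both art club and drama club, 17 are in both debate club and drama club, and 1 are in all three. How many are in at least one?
|A∪B∪C| = 37+29+46-2-7-17+1 = 87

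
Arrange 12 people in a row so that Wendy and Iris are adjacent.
Treat as block: (12-1)! × 2! = 39916800 × 2 = 79833600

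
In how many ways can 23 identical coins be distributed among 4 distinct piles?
C(23+4-1, 4-1) = C(26, 3) = 2600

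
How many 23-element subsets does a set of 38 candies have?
C(38,23) = 38!/(23!×15!) = 15471286560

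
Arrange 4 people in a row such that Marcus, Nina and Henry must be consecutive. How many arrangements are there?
Treat the 3 as one block: (4-3+1)! × 3! = 2 × 6 = 12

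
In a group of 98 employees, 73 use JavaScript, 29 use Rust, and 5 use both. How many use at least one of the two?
|A∪B| = |A| + |B| - |A∩B| = 73 + 29 - 5 = 97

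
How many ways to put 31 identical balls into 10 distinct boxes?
C(31+10-1, 10-1) = C(40, 9) = 273438880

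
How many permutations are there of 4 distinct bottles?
4! = 24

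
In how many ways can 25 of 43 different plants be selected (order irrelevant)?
C(43,25) = 43!/(25!×18!) = 608359048206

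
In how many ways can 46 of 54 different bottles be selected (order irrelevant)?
C(54,46) = 54!/(46!×8!) = 1040465790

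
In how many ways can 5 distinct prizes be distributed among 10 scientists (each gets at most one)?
P(10,5) = 10!/(10-5)! = 30240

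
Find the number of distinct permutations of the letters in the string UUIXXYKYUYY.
11! / (2! × 4! × 1! × 3! × 1!) = 138600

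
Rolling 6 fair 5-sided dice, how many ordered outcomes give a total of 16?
Coefficient of x^16 in (x + x² + ... + x^5)^6. By inclusion-exclusion on dice exceeding 5: Σ_j (-1)^j C(6,j)·C(16-1-5j, 5) = C(6,0)·C(15,5) - C(6,1)·C(10,5) + C(6,2)·C(5,5) = 1·3003 - 6·252 + 15·1 = 1506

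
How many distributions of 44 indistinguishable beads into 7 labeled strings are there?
C(44+7-1, 7-1) = C(50, 6) = 15890700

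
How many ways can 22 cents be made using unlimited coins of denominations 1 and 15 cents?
Coefficient of x^22 in 1/(1-x^1) · 1/(1-x^15). Use j coins of 15 for j = 0..⌊22/15⌋ = 1, the rest in 1s: 1 + 1 = 2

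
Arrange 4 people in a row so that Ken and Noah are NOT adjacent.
Total - adjacent = 4! - (4-1)!×2 = 24 - 12 = 12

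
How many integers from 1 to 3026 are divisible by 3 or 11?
⌊3026/3⌋ + ⌊3026/11⌋ - ⌊3026/33⌋ = 1008 + 275 - 91 = 1192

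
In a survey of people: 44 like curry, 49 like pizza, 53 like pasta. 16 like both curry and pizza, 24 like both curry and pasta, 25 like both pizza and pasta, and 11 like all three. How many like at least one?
|A∪B∪C| = 44+49+53-16-24-25+11 = 92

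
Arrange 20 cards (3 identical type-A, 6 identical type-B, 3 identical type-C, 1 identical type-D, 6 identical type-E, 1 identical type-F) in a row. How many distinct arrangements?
20! / (3! × 6! × 3! × 1! × 6! × 1!) = 130363833600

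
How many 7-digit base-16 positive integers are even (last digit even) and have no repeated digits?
Last∈{0,2,4,6,8,10,12,14}. Last=0: 3603600. Last nonzero: 7×14×P(14,5) = 23543520. Total = 27147120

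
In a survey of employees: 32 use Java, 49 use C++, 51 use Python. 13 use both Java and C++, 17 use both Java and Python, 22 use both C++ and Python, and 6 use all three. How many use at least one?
|A∪B∪C| = 32+49+51-13-17-22+6 = 86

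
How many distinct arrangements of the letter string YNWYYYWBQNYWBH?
14! / (1! × 2! × 2! × 1! × 3! × 5!) = 30270240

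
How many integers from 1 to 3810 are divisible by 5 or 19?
⌊3810/5⌋ + ⌊3810/19⌋ - ⌊3810/95⌋ = 762 + 200 - 40 = 922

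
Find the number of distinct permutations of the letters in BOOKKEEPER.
10! / (1! × 2! × 2! × 3! × 1! × 1!) = 151200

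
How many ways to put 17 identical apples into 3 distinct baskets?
C(17+3-1, 3-1) = C(19, 2) = 171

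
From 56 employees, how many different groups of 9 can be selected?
C(56,9) = 56!/(9!×47!) = 7575968400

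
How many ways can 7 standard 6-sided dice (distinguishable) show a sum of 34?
Coefficient of x^34 in (x + x² + ... + x^6)^7. By inclusion-exclusion on dice exceeding 6: Σ_j (-1)^j C(7,j)·C(34-1-6j, 6) = C(7,0)·C(33,6) - C(7,1)·C(27,6) + C(7,2)·C(21,6) - C(7,3)·C(15,6) + C(7,4)·C(9,6) = 1·1107568 - 7·296010 + 21·54264 - 35·5005 + 35·84 = 2807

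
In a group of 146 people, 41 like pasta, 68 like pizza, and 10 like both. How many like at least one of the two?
|A∪B| = |A| + |B| - |A∩B| = 41 + 68 - 10 = 99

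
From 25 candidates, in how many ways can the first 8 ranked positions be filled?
P(25,8) = 25!/(25-8)! = 43609104000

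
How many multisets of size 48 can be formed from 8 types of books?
C(48+8-1, 8-1) = C(55, 7) = 202927725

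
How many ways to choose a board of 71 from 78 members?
C(78,71) = 78!/(71!×7!) = 2641902120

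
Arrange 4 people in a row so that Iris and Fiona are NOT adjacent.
Total - adjacent = 4! - (4-1)!×2 = 24 - 12 = 12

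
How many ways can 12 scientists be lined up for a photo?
12! = 479001600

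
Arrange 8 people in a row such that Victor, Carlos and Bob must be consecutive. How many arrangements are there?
Treat the 3 as one block: (8-3+1)! × 3! = 720 × 6 = 4320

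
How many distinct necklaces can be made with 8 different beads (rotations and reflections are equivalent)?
(8-1)!/2 = 5040/2 = 2520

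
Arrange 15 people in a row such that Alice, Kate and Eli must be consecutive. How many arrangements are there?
Treat the 3 as one block: (15-3+1)! × 3! = 6227020800 × 6 = 37362124800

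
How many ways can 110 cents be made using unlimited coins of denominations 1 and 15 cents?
Coefficient of x^110 in 1/(1-x^1) · 1/(1-x^15). Use j coins of 15 for j = 0..⌊110/15⌋ = 7, the rest in 1s: 7 + 1 = 8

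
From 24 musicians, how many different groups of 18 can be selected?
C(24,18) = 24!/(18!×6!) = 134596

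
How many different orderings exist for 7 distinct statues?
7! = 5040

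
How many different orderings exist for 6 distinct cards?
6! = 720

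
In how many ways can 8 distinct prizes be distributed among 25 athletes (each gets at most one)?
P(25,8) = 25!/(25-8)! = 43609104000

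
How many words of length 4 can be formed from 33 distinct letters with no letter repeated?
P(33,4) = 33!/(33-4)! = 982080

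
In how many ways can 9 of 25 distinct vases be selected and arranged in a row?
P(25,9) = 25!/(25-9)! = 741354768000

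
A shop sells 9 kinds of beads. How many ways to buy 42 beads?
C(42+9-1, 9-1) = C(50, 8) = 536878650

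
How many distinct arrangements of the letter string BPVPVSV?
7! / (2! × 1! × 3! × 1!) = 420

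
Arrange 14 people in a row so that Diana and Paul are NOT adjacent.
Total - adjacent = 14! - (14-1)!×2 = 87178291200 - 12454041600 = 74724249600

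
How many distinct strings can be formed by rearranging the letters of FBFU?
4! / (1! × 2! × 1!) = 12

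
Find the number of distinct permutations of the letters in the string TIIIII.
6! / (5! × 1!) = 6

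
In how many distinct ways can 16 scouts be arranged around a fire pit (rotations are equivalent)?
Circular: fix one position, arrange the rest. (16-1)! = 1307674368000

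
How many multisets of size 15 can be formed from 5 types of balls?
C(15+5-1, 5-1) = C(19, 4) = 3876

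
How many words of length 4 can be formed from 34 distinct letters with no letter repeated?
P(34,4) = 34!/(34-4)! = 1113024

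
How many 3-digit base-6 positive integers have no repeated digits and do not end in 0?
Last digit: 5 nonzero choices. First digit: 4 (nonzero, ≠last). Middle 1: P(4,1) = 4. Total = 80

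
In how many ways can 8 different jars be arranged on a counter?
8! = 40320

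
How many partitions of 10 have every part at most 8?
Let r_j(i) = number of partitions of i into parts ≤ j, for i = 0..10. r_1(i) = 1 for all i; r_j(i) = r_{j-1}(i) + r_j(i-j). Rows j = 2..8: ≤2: 1 1 2 2 3 3 4 4 5 5 6; ≤3: 1 1 2 3 4 5 7 8 10 12 14; ≤4: 1 1 2 3 5 6 9 11 15 18 23; ≤5: 1 1 2 3 5 7 10 13 18 23 30; ≤6: 1 1 2 3 5 7 11 14 20 26 35; ≤7: 1 1 2 3 5 7 11 15 21 28 38; ≤8: 1 1 2 3 5 7 11 15 22 29 40. r_8(10) = 40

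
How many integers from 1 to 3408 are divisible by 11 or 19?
⌊3408/11⌋ + ⌊3408/19⌋ - ⌊3408/209⌋ = 309 + 179 - 16 = 472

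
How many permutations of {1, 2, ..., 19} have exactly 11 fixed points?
Choose the 11 fixed points C(19,11) = 75582, derange the rest: !8 = Σ_{j=0}^{8} (-1)^j·8!/j! = 40320 - 40320 + 20160 - 6720 + 1680 - 336 + 56 - 8 + 1 = 14833. Product = 75582 × 14833 = 1121107806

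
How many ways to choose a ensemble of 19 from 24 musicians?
C(24,19) = 24!/(19!×5!) = 42504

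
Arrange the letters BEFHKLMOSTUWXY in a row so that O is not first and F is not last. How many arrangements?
By inclusion-exclusion: 14! - 2×(14-1)! + (14-2)! = 87178291200 - 12454041600 + 479001600 = 75203251200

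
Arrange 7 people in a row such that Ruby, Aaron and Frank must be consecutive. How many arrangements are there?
Treat the 3 as one block: (7-3+1)! × 3! = 120 × 6 = 720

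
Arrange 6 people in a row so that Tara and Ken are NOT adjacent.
Total - adjacent = 6! - (6-1)!×2 = 720 - 240 = 480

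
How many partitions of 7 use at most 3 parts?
By conjugation, equals partitions of 7 into parts ≤ 3. Let r_j(i) = number of partitions of i into parts ≤ j, for i = 0..7. r_1(i) = 1 for all i; r_j(i) = r_{j-1}(i) + r_j(i-j). Rows j = 2..3: ≤2: 1 1 2 2 3 3 4 4; ≤3: 1 1 2 3 4 5 7 8. r_3(7) = 8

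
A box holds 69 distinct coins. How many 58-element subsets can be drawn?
C(69,58) = 69!/(58!×11!) = 1823810410032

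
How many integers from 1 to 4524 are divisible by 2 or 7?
⌊4524/2⌋ + ⌊4524/7⌋ - ⌊4524/14⌋ = 2262 + 646 - 323 = 2585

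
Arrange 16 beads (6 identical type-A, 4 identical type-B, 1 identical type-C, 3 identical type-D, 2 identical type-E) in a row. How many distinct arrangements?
16! / (6! × 4! × 1! × 3! × 2!) = 100900800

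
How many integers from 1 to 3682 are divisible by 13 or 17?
⌊3682/13⌋ + ⌊3682/17⌋ - ⌊3682/221⌋ = 283 + 216 - 16 = 483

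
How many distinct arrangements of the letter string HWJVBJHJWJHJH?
13! / (5! × 1! × 1! × 2! × 4!) = 1081080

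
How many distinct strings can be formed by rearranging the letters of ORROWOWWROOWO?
13! / (6! × 3! × 4!) = 60060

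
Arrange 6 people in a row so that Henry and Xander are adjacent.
Treat as block: (6-1)! × 2! = 120 × 2 = 240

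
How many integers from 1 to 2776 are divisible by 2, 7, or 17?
⌊2776/2⌋+⌊2776/7⌋+⌊2776/17⌋ - ⌊2776/14⌋-⌊2776/34⌋-⌊2776/119⌋ + ⌊2776/238⌋ = 1388+396+163 - 198-81-23 + 11 = 1656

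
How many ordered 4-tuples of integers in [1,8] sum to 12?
Coefficient of x^12 in (x + x² + ... + x^8)^4. By inclusion-exclusion on dice exceeding 8: Σ_j (-1)^j C(4,j)·C(12-1-8j, 3) = C(4,0)·C(11,3) - C(4,1)·C(3,3) = 1·165 - 4·1 = 161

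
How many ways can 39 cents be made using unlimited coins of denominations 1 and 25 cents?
Coefficient of x^39 in 1/(1-x^1) · 1/(1-x^25). Use j coins of 25 for j = 0..⌊39/25⌋ = 1, the rest in 1s: 1 + 1 = 2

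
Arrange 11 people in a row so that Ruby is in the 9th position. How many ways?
Fix one position: (11-1)! = 3628800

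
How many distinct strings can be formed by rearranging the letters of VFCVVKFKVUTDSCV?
15! / (1! × 1! × 2! × 2! × 5! × 2! × 1! × 1!) = 1362160800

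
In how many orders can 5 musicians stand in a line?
5! = 120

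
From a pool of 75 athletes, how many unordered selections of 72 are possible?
C(75,72) = 75!/(72!×3!) = 67525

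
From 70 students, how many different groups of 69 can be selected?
C(70,69) = 70!/(69!×1!) = 70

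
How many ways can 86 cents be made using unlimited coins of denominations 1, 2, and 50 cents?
Coefficient of x^86 in 1/(1-x^1) · 1/(1-x^2) · 1/(1-x^50). Case on j = number of 50-cent coins (j = 0..1); remainder r = 86 - 50j is made from {1,2} in ⌊r/2⌋+1 ways. r = 86, 36 → 44 + 19 = 63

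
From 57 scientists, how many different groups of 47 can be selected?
C(57,47) = 57!/(47!×10!) = 43183019880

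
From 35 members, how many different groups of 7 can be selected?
C(35,7) = 35!/(7!×28!) = 6724520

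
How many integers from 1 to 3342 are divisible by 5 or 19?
⌊3342/5⌋ + ⌊3342/19⌋ - ⌊3342/95⌋ = 668 + 175 - 35 = 808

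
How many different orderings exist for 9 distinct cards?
9! = 362880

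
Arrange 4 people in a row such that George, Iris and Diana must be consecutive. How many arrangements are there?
Treat the 3 as one block: (4-3+1)! × 3! = 2 × 6 = 12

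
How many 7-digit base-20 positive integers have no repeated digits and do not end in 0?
Last digit: 19 nonzero choices. First digit: 18 (nonzero, ≠last). Middle 5: P(18,5) = 1028160. Total = 351630720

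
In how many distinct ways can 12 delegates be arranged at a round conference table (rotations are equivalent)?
Circular: fix one position, arrange the rest. (12-1)! = 39916800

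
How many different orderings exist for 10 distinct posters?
10! = 3628800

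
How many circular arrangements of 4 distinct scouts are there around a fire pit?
Circular: fix one position, arrange the rest. (4-1)! = 6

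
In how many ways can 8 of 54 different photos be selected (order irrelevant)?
C(54,8) = 54!/(8!×46!) = 1040465790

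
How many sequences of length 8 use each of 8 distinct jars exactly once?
8! = 40320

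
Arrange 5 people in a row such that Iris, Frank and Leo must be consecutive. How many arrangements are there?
Treat the 3 as one block: (5-3+1)! × 3! = 6 × 6 = 36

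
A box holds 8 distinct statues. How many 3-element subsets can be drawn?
C(8,3) = 8!/(3!×5!) = 56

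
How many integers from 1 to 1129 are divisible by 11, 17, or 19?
⌊1129/11⌋+⌊1129/17⌋+⌊1129/19⌋ - ⌊1129/187⌋-⌊1129/209⌋-⌊1129/323⌋ + ⌊1129/3553⌋ = 102+66+59 - 6-5-3 + 0 = 213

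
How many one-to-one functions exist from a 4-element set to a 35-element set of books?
P(35,4) = 35!/(35-4)! = 1256640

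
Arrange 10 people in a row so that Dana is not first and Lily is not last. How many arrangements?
By inclusion-exclusion: 10! - 2×(10-1)! + (10-2)! = 3628800 - 725760 + 40320 = 2943360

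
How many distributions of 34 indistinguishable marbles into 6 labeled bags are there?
C(34+6-1, 6-1) = C(39, 5) = 575757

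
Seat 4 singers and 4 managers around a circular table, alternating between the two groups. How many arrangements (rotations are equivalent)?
Fix one of the singers: (4-1)! ways for the remaining singers, × 4! ways for the managers = 6 × 24 = 144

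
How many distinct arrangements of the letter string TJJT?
4! / (2! × 2!) = 6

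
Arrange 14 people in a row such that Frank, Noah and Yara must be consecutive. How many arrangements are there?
Treat the 3 as one block: (14-3+1)! × 3! = 479001600 × 6 = 2874009600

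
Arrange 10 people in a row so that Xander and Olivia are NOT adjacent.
Total - adjacent = 10! - (10-1)!×2 = 3628800 - 725760 = 2903040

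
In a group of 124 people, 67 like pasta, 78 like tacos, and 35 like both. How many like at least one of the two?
|A∪B| = |A| + |B| - |A∩B| = 67 + 78 - 35 = 110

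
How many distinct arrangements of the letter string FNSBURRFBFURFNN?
15! / (4! × 1! × 3! × 3! × 2! × 2!) = 378378000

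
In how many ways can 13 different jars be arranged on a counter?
13! = 6227020800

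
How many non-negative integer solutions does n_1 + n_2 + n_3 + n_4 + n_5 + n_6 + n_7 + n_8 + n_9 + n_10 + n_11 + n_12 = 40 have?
C(40+12-1, 12-1) = C(51, 11) = 47626016970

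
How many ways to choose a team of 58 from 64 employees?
C(64,58) = 64!/(58!×6!) = 74974368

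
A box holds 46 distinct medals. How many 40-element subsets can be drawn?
C(46,40) = 46!/(40!×6!) = 9366819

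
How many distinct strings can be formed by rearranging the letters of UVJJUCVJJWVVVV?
14! / (4! × 2! × 6! × 1! × 1!) = 2522520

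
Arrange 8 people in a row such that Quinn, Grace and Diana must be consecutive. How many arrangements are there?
Treat the 3 as one block: (8-3+1)! × 3! = 720 × 6 = 4320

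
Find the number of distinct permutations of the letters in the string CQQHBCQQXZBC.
12! / (2! × 1! × 3! × 1! × 4! × 1!) = 1663200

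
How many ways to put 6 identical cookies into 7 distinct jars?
C(6+7-1, 7-1) = C(12, 6) = 924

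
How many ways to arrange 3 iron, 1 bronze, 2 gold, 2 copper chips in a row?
8! / (3! × 1! × 2! × 2!) = 1680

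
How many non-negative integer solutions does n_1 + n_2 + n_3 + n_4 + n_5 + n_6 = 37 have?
C(37+6-1, 6-1) = C(42, 5) = 850668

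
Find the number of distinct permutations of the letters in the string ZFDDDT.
6! / (1! × 1! × 3! × 1!) = 120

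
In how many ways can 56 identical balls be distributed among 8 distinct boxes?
C(56+8-1, 8-1) = C(63, 7) = 553270671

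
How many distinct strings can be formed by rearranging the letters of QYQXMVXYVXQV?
12! / (3! × 3! × 3! × 2! × 1!) = 1108800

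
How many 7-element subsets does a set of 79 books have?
C(79,7) = 79!/(7!×72!) = 2898753715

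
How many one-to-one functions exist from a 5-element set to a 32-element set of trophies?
P(32,5) = 32!/(32-5)! = 24165120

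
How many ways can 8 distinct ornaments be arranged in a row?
8! = 40320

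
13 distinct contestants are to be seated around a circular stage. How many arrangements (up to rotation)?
Circular: fix one position, arrange the rest. (13-1)! = 479001600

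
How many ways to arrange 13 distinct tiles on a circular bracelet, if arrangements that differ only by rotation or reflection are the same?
(13-1)!/2 = 479001600/2 = 239500800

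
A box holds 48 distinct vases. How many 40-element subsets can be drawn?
C(48,40) = 48!/(40!×8!) = 377348994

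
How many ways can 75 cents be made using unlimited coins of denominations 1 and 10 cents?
Coefficient of x^75 in 1/(1-x^1) · 1/(1-x^10). Use j coins of 10 for j = 0..⌊75/10⌋ = 7, the rest in 1s: 7 + 1 = 8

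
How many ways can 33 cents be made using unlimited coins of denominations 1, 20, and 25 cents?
Coefficient of x^33 in 1/(1-x^1) · 1/(1-x^20) · 1/(1-x^25). Case on j = number of 25-cent coins (j = 0..1); remainder r = 33 - 25j is made from {1,20} in ⌊r/20⌋+1 ways. r = 33, 8 → 2 + 1 = 3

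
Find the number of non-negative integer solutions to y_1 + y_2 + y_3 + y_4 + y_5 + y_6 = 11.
C(11+6-1, 6-1) = C(16, 5) = 4368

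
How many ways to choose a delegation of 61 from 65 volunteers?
C(65,61) = 65!/(61!×4!) = 677040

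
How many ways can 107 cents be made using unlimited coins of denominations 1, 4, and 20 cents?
Coefficient of x^107 in 1/(1-x^1) · 1/(1-x^4) · 1/(1-x^20). Case on j = number of 20-cent coins (j = 0..5); remainder r = 107 - 20j is made from {1,4} in ⌊r/4⌋+1 ways. r = 107, 87, 67, 47, 27, 7 → 27 + 22 + 17 + 12 + 7 + 2 = 87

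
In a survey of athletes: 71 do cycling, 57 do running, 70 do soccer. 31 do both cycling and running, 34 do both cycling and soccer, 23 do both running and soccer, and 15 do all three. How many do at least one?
|A∪B∪C| = 71+57+70-31-34-23+15 = 125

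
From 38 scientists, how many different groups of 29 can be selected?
C(38,29) = 38!/(29!×9!) = 163011640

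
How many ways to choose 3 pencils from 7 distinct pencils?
C(7,3) = 7!/(3!×4!) = 35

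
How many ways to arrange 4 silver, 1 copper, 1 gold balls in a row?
6! / (4! × 1! × 1!) = 30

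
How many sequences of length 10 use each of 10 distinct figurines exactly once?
10! = 3628800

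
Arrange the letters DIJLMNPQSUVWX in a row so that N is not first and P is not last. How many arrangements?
By inclusion-exclusion: 13! - 2×(13-1)! + (13-2)! = 6227020800 - 958003200 + 39916800 = 5308934400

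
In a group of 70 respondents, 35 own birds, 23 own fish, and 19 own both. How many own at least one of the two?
|A∪B| = |A| + |B| - |A∩B| = 35 + 23 - 19 = 39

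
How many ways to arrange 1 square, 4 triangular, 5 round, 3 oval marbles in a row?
13! / (1! × 4! × 5! × 3!) = 360360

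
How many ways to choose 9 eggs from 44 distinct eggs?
C(44,9) = 44!/(9!×35!) = 708930508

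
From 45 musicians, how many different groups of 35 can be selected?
C(45,35) = 45!/(35!×10!) = 3190187286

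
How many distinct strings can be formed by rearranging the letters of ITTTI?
5! / (3! × 2!) = 10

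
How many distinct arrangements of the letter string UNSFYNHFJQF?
11! / (1! × 3! × 1! × 1! × 1! × 1! × 1! × 2!) = 3326400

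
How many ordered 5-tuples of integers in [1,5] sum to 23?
Coefficient of x^23 in (x + x² + ... + x^5)^5. By inclusion-exclusion on dice exceeding 5: Σ_j (-1)^j C(5,j)·C(23-1-5j, 4) = C(5,0)·C(22,4) - C(5,1)·C(17,4) + C(5,2)·C(12,4) - C(5,3)·C(7,4) = 1·7315 - 5·2380 + 10·495 - 10·35 = 15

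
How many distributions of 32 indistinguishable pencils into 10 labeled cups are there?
C(32+10-1, 10-1) = C(41, 9) = 350343565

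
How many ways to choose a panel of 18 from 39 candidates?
C(39,18) = 39!/(18!×21!) = 62359143990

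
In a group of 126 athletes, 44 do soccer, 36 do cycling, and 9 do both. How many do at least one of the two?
|A∪B| = |A| + |B| - |A∩B| = 44 + 36 - 9 = 71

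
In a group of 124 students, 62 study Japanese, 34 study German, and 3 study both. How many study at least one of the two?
|A∪B| = |A| + |B| - |A∩B| = 62 + 34 - 3 = 93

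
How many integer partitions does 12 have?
Pentagonal recurrence p(n) = p(n-1) + p(n-2) - p(n-5) - p(n-7) + p(n-12) + p(n-15) - ... gives p(0..11) = 1, 1, 2, 3, 5, 7, 11, 15, 22, 30, 42, 56. p(12) = p(11) + p(10) - p(7) - p(5) + p(0) = 56 + 42 - 15 - 7 + 1 = 77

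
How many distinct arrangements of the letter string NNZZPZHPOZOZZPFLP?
17! / (1! × 1! × 2! × 1! × 6! × 4! × 2!) = 5145940800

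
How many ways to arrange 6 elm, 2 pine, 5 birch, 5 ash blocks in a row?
18! / (6! × 2! × 5! × 5!) = 308756448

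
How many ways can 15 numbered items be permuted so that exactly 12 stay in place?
Choose the 12 fixed points C(15,12) = 455, derange the rest: !3 = Σ_{j=0}^{3} (-1)^j·3!/j! = 6 - 6 + 3 - 1 = 2. Product = 455 × 2 = 910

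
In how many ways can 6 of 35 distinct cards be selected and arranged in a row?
P(35,6) = 35!/(35-6)! = 1168675200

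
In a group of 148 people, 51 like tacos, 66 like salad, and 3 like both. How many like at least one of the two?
|A∪B| = |A| + |B| - |A∩B| = 51 + 66 - 3 = 114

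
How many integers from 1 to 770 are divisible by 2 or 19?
⌊770/2⌋ + ⌊770/19⌋ - ⌊770/38⌋ = 385 + 40 - 20 = 405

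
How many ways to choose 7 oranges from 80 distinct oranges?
C(80,7) = 80!/(7!×73!) = 3176716400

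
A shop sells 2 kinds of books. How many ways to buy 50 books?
C(50+2-1, 2-1) = C(51, 1) = 51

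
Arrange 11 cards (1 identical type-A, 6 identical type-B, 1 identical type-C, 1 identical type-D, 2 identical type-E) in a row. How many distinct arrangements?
11! / (1! × 6! × 1! × 1! × 2!) = 27720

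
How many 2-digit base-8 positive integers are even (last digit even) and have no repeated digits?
Last∈{0,2,4,6}. Last=0: 7. Last nonzero: 3×6×P(6,0) = 18. Total = 25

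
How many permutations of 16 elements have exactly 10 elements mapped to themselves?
Choose the 10 fixed points C(16,10) = 8008, derange the rest: !6 = Σ_{j=0}^{6} (-1)^j·6!/j! = 720 - 720 + 360 - 120 + 30 - 6 + 1 = 265. Product = 8008 × 265 = 2122120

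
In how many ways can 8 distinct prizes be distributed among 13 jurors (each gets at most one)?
P(13,8) = 13!/(13-8)! = 51891840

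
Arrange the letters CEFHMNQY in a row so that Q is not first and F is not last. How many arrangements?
By inclusion-exclusion: 8! - 2×(8-1)! + (8-2)! = 40320 - 10080 + 720 = 30960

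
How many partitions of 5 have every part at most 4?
Let r_j(i) = number of partitions of i into parts ≤ j, for i = 0..5. r_1(i) = 1 for all i; r_j(i) = r_{j-1}(i) + r_j(i-j). Rows j = 2..4: ≤2: 1 1 2 2 3 3; ≤3: 1 1 2 3 4 5; ≤4: 1 1 2 3 5 6. r_4(5) = 6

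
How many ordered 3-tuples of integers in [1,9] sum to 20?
Coefficient of x^20 in (x + x² + ... + x^9)^3. By inclusion-exclusion on dice exceeding 9: Σ_j (-1)^j C(3,j)·C(20-1-9j, 2) = C(3,0)·C(19,2) - C(3,1)·C(10,2) = 1·171 - 3·45 = 36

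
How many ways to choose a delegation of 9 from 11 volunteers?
C(11,9) = 11!/(9!×2!) = 55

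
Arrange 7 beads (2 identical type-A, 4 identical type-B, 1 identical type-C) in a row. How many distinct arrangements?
7! / (2! × 4! × 1!) = 105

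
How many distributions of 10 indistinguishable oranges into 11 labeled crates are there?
C(10+11-1, 11-1) = C(20, 10) = 184756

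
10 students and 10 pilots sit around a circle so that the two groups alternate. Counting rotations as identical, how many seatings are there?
Fix one of the students: (10-1)! ways for the remaining students, × 10! ways for the pilots = 362880 × 3628800 = 1316818944000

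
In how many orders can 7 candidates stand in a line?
7! = 5040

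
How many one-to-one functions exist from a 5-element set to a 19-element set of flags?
P(19,5) = 19!/(19-5)! = 1395360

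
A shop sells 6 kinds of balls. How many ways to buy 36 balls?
C(36+6-1, 6-1) = C(41, 5) = 749398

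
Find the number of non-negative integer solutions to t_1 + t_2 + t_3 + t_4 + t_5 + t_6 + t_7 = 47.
C(47+7-1, 7-1) = C(53, 6) = 22957480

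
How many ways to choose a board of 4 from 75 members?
C(75,4) = 75!/(4!×71!) = 1215450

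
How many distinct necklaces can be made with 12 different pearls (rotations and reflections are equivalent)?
(12-1)!/2 = 39916800/2 = 19958400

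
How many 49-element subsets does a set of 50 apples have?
C(50,49) = 50!/(49!×1!) = 50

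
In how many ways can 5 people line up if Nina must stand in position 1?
Fix one position: (5-1)! = 24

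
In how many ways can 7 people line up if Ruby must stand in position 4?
Fix one position: (7-1)! = 720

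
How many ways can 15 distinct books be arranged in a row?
15! = 1307674368000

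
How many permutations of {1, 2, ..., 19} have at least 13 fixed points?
Exactly j fixed points: C(19,j)·!(19-j); sum over j ≥ 13 (derangement numbers via !m = (m-1)·(!(m-1) + !(m-2)): !0..!6 = 1, 0, 1, 2, 9, 44, 265). Σ_{j=13}^{19} C(19,j)·!(19-j) = C(19,13)·!6 + C(19,14)·!5 + C(19,15)·!4 + C(19,16)·!3 + C(19,17)·!2 + C(19,18)·!1 + C(19,19)·!0 = 27132·265 + 11628·44 + 3876·9 + 969·2 + 171·1 + 19·0 + 1·1 = 7738606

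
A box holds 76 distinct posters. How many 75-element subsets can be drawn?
C(76,75) = 76!/(75!×1!) = 76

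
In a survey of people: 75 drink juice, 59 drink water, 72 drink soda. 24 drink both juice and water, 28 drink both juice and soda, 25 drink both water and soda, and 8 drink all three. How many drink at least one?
|A∪B∪C| = 75+59+72-24-28-25+8 = 137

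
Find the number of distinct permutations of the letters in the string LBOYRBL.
7! / (1! × 2! × 2! × 1! × 1!) = 1260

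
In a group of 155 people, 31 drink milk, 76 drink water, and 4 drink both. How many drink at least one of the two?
|A∪B| = |A| + |B| - |A∩B| = 31 + 76 - 4 = 103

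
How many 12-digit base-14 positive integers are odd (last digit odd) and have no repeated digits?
Last∈{1,3,5,7,9,11,13}. Last=0: 0. Last nonzero: 7×12×P(12,10) = 20118067200. Total = 20118067200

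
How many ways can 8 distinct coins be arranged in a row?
8! = 40320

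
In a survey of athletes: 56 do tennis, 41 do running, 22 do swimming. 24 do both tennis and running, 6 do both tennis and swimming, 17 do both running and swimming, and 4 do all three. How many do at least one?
|A∪B∪C| = 56+41+22-24-6-17+4 = 76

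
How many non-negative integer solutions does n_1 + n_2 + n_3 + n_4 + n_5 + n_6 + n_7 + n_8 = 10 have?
C(10+8-1, 8-1) = C(17, 7) = 19448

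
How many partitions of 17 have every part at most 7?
Let r_j(i) = number of partitions of i into parts ≤ j, for i = 0..17. r_1(i) = 1 for all i; r_j(i) = r_{j-1}(i) + r_j(i-j). Rows j = 2..7: ≤2: 1 1 2 2 3 3 4 4 5 5 6 6 7 7 8 8 9 9; ≤3: 1 1 2 3 4 5 7 8 10 12 14 16 19 21 24 27 30 33; ≤4: 1 1 2 3 5 6 9 11 15 18 23 27 34 39 47 54 64 72; ≤5: 1 1 2 3 5 7 10 13 18 23 30 37 47 57 70 84 101 119; ≤6: 1 1 2 3 5 7 11 14 20 26 35 44 58 71 90 110 136 163; ≤7: 1 1 2 3 5 7 11 15 21 28 38 49 65 82 105 131 164 201. r_7(17) = 201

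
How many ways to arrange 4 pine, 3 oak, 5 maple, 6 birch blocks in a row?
18! / (4! × 3! × 5! × 6!) = 514594080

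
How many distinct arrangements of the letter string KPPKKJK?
7! / (1! × 4! × 2!) = 105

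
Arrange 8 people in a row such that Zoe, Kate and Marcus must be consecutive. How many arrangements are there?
Treat the 3 as one block: (8-3+1)! × 3! = 720 × 6 = 4320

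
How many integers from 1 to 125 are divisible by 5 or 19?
⌊125/5⌋ + ⌊125/19⌋ - ⌊125/95⌋ = 25 + 6 - 1 = 30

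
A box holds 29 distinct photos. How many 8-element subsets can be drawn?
C(29,8) = 29!/(8!×21!) = 4292145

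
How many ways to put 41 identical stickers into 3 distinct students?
C(41+3-1, 3-1) = C(43, 2) = 903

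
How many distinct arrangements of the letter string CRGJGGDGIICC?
12! / (1! × 1! × 1! × 4! × 3! × 2!) = 1663200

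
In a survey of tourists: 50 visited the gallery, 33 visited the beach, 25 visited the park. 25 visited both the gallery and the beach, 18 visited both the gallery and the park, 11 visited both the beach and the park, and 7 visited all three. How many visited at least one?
|A∪B∪C| = 50+33+25-25-18-11+7 = 61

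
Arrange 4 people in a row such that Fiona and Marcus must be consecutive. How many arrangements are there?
Treat the 2 as one block: (4-2+1)! × 2! = 6 × 2 = 12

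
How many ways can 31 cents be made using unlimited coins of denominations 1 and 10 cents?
Coefficient of x^31 in 1/(1-x^1) · 1/(1-x^10). Use j coins of 10 for j = 0..⌊31/10⌋ = 3, the rest in 1s: 3 + 1 = 4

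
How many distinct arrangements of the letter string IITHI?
5! / (1! × 1! × 3!) = 20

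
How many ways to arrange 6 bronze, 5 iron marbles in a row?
11! / (6! × 5!) = 462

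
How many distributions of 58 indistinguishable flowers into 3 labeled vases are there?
C(58+3-1, 3-1) = C(60, 2) = 1770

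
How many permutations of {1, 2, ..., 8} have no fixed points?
!8 = Σ_{j=0}^{8} (-1)^j·8!/j! = 40320 - 40320 + 20160 - 6720 + 1680 - 336 + 56 - 8 + 1 = 14833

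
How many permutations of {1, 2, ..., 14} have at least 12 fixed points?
Exactly j fixed points: C(14,j)·!(14-j); sum over j ≥ 12 (derangement numbers via !m = (m-1)·(!(m-1) + !(m-2)): !0..!2 = 1, 0, 1). Σ_{j=12}^{14} C(14,j)·!(14-j) = C(14,12)·!2 + C(14,13)·!1 + C(14,14)·!0 = 91·1 + 14·0 + 1·1 = 92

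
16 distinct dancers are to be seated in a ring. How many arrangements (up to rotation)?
Circular: fix one position, arrange the rest. (16-1)! = 1307674368000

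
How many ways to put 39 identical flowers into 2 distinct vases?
C(39+2-1, 2-1) = C(40, 1) = 40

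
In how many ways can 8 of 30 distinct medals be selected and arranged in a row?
P(30,8) = 30!/(30-8)! = 235989936000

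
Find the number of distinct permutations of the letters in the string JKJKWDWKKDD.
11! / (2! × 4! × 2! × 3!) = 69300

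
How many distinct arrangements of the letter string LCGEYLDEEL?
10! / (1! × 1! × 3! × 1! × 3! × 1!) = 100800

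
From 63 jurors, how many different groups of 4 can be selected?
C(63,4) = 63!/(4!×59!) = 595665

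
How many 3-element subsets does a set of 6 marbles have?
C(6,3) = 6!/(3!×3!) = 20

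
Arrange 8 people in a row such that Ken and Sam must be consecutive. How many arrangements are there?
Treat the 2 as one block: (8-2+1)! × 2! = 5040 × 2 = 10080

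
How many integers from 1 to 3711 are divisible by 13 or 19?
⌊3711/13⌋ + ⌊3711/19⌋ - ⌊3711/247⌋ = 285 + 195 - 15 = 465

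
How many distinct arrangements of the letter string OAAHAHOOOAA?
11! / (5! × 2! × 4!) = 6930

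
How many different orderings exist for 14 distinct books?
14! = 87178291200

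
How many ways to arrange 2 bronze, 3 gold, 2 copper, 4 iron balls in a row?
11! / (2! × 3! × 2! × 4!) = 69300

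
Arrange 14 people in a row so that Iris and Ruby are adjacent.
Treat as block: (14-1)! × 2! = 6227020800 × 2 = 12454041600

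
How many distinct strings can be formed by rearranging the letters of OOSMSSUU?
8! / (2! × 3! × 1! × 2!) = 1680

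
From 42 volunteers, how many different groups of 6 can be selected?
C(42,6) = 42!/(6!×36!) = 5245786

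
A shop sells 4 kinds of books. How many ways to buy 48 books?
C(48+4-1, 4-1) = C(51, 3) = 20825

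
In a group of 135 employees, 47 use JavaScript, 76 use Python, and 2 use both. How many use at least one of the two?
|A∪B| = |A| + |B| - |A∩B| = 47 + 76 - 2 = 121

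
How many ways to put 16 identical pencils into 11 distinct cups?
C(16+11-1, 11-1) = C(26, 10) = 5311735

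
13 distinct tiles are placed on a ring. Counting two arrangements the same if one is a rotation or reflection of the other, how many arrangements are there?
(13-1)!/2 = 479001600/2 = 239500800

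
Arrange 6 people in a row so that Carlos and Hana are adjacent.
Treat as block: (6-1)! × 2! = 120 × 2 = 240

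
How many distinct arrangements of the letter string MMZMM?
5! / (4! × 1!) = 5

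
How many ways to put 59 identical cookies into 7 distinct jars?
C(59+7-1, 7-1) = C(65, 6) = 82598880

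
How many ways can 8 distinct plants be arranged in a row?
8! = 40320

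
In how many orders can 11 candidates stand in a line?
11! = 39916800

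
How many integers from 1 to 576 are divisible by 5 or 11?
⌊576/5⌋ + ⌊576/11⌋ - ⌊576/55⌋ = 115 + 52 - 10 = 157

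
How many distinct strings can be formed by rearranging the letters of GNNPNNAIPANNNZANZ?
17! / (2! × 8! × 1! × 1! × 2! × 3!) = 367567200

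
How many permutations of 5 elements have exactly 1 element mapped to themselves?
Choose the 1 fixed point C(5,1) = 5, derange the rest: !4 = Σ_{j=0}^{4} (-1)^j·4!/j! = 24 - 24 + 12 - 4 + 1 = 9. Product = 5 × 9 = 45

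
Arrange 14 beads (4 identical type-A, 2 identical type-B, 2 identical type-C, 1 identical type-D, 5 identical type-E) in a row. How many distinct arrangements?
14! / (4! × 2! × 2! × 1! × 5!) = 7567560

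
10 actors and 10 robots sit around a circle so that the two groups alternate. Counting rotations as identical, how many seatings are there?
Fix one of the actors: (10-1)! ways for the remaining actors, × 10! ways for the robots = 362880 × 3628800 = 1316818944000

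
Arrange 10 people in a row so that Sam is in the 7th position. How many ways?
Fix one position: (10-1)! = 362880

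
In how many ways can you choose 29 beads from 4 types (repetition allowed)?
C(29+4-1, 4-1) = C(32, 3) = 4960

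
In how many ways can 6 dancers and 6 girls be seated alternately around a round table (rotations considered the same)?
Fix one of the dancers: (6-1)! ways for the remaining dancers, × 6! ways for the girls = 120 × 720 = 86400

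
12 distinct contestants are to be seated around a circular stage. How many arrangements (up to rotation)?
Circular: fix one position, arrange the rest. (12-1)! = 39916800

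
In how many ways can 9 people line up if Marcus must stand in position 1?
Fix one position: (9-1)! = 40320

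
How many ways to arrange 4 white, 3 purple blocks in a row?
7! / (4! × 3!) = 35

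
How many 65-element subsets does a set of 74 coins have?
C(74,65) = 74!/(65!×9!) = 110524147514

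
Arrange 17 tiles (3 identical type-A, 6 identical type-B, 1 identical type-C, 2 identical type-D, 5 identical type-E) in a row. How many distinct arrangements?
17! / (3! × 6! × 1! × 2! × 5!) = 343062720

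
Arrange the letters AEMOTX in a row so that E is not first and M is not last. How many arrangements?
By inclusion-exclusion: 6! - 2×(6-1)! + (6-2)! = 720 - 240 + 24 = 504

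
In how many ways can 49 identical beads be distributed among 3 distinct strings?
C(49+3-1, 3-1) = C(51, 2) = 1275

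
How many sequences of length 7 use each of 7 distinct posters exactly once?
7! = 5040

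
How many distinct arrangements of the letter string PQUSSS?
6! / (1! × 1! × 3! × 1!) = 120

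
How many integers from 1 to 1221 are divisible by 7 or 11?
⌊1221/7⌋ + ⌊1221/11⌋ - ⌊1221/77⌋ = 174 + 111 - 15 = 270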